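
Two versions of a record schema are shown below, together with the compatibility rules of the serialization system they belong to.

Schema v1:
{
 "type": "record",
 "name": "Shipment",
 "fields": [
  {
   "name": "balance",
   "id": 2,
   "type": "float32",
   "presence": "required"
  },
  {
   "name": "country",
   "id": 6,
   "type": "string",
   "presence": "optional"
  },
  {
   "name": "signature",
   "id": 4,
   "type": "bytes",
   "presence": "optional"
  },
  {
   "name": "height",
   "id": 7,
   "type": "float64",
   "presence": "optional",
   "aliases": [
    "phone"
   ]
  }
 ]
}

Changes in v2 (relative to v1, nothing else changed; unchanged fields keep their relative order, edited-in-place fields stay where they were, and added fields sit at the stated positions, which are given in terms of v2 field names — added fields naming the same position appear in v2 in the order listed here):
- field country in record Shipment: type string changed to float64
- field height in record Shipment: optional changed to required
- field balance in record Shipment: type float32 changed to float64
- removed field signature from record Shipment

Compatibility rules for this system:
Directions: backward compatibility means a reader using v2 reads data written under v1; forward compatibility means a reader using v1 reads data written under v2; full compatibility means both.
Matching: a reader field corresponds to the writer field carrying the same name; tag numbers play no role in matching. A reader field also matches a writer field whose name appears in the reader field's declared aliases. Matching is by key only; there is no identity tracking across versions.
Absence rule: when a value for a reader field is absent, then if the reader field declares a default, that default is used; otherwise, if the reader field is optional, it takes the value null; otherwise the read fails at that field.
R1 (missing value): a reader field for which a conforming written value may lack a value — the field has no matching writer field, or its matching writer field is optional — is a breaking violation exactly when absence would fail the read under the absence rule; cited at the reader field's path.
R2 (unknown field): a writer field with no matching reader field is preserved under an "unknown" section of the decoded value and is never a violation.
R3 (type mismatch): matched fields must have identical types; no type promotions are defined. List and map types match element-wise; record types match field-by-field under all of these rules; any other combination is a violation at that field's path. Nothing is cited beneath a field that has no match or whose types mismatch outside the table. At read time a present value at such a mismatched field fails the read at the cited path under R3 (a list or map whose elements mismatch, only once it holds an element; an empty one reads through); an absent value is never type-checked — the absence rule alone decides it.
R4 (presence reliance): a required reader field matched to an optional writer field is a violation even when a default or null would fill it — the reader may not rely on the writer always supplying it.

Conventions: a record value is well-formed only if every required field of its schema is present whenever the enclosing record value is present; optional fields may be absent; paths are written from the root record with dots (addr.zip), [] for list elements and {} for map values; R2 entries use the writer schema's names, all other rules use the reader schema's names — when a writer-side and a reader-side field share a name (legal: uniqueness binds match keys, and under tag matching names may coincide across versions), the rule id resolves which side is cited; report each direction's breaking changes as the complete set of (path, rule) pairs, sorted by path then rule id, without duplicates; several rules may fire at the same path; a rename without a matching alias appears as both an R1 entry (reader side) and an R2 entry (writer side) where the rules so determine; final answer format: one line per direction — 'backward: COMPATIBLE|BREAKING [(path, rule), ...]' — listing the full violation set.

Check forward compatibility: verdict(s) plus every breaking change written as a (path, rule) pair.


arrows below run writer -> reader for Shipment
forward analysis of Shipment with v1 as reader and v2 as writer:
  balance: float64 -> float32, writer required; from balance
  country: float64 -> string, writer optional; from country
  signature: no writer match
  height: float64 -> float64, writer required; from height
  violation R3 at balance
  violation R3 at country
  forward on Shipment therefore BREAKING (2)
checking off the Shipment differences that do not matter here:
  field height in record Shipment: optional changed to required -> matters only for Shipment's backward compatibility — outside the asked direction
  removed field signature from record Shipment -> inert for the asked Shipment verdict: nothing fires

forward: BREAKING [(balance, R3), (country, R3)]


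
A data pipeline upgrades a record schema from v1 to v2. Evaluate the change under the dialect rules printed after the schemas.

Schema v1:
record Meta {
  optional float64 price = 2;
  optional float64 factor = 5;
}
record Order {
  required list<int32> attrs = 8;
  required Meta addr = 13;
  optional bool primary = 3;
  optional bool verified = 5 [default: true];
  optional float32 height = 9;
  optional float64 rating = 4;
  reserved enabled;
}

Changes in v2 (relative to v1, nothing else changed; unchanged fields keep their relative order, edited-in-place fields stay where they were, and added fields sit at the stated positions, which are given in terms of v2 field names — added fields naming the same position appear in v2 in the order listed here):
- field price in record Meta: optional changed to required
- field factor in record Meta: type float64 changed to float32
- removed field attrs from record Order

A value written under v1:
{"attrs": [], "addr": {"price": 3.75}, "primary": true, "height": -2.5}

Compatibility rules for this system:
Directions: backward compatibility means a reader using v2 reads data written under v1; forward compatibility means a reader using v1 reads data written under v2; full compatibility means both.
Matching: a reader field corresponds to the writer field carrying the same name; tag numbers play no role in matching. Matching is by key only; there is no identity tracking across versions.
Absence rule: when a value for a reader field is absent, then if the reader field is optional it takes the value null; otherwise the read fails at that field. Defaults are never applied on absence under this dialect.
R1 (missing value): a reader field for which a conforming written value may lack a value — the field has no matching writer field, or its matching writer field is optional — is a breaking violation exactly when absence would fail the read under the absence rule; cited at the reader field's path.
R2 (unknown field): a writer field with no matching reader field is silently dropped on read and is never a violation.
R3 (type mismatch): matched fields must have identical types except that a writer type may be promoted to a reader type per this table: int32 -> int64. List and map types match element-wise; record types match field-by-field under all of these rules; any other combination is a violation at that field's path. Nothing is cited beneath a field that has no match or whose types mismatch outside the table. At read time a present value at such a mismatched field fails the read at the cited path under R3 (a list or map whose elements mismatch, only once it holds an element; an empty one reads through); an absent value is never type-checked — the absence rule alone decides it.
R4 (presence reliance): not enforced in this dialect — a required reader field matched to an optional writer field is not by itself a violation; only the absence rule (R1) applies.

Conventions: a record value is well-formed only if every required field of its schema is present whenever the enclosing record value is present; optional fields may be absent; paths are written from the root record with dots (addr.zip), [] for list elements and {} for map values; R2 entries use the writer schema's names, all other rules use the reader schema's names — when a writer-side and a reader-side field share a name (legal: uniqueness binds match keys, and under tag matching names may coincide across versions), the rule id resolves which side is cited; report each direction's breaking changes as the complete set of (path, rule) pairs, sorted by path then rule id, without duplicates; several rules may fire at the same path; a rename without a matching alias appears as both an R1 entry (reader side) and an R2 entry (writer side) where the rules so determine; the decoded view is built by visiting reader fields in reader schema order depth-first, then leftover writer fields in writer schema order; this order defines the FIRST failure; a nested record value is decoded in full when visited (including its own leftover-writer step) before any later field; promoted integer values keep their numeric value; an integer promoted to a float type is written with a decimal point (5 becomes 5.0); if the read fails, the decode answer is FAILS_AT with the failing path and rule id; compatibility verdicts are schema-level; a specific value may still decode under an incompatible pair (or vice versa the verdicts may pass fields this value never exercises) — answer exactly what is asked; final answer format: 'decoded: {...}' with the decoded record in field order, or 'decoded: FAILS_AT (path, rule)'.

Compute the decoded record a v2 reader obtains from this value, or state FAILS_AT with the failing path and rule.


the writer's type comes first in each Order pair
migrating the Order value to v2:
  addr.price := 3.75
  addr.factor := null (not supplied -> null)
  primary := true
  verified := null (not supplied -> null)
  height := -2.5
  rating := null (not supplied -> null)
  writer attrs: unmatched, discarded
  => decoded: {"addr": {"price": 3.75, "factor": null}, "primary": true, "verified": null, "height": -2.5, "rating": null}
ruling out the remaining Order differences:
  field price in record Meta: optional changed to required -> matters for Order compatibility verdicts, not for this value's decode
  field factor in record Meta: type float64 changed to float32 -> matters for Order compatibility verdicts, not for this value's decode

decoded: {"addr": {"price": 3.75, "factor": null}, "primary": true, "verified": null, "height": -2.5, "rating": null}


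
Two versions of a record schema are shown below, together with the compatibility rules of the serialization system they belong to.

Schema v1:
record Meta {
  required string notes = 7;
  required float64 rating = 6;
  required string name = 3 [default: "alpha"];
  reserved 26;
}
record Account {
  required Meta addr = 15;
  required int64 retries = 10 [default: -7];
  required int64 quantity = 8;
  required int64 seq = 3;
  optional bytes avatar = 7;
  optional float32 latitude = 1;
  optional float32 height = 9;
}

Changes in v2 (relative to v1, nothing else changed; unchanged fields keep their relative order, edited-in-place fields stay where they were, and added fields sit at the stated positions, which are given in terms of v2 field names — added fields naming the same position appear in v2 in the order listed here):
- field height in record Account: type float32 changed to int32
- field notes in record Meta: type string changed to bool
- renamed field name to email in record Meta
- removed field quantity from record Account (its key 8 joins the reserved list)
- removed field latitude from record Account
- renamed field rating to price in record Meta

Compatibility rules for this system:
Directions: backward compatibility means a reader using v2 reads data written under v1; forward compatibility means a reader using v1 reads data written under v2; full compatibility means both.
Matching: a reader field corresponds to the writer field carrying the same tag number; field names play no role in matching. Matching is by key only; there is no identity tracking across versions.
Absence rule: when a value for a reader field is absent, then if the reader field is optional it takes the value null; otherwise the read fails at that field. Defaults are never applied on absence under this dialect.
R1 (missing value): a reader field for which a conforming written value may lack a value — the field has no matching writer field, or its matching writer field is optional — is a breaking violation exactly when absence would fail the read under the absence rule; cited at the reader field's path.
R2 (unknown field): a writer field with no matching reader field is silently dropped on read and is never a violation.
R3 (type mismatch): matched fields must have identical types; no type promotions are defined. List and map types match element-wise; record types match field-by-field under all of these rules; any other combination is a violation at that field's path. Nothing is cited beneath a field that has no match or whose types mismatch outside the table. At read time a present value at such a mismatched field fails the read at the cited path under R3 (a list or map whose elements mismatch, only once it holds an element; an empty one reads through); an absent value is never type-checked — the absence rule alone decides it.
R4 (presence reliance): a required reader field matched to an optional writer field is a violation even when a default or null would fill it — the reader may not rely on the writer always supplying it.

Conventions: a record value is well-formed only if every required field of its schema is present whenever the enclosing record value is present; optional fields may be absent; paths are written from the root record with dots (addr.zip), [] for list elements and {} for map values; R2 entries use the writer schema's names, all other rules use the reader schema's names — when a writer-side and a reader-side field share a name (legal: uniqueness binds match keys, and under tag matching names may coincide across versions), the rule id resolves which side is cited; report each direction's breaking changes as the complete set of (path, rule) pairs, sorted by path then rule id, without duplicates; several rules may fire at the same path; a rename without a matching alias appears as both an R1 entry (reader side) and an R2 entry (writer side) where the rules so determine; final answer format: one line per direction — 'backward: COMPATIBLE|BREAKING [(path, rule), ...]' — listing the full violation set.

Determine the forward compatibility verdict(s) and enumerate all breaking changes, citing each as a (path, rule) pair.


forward: BREAKING [(addr.notes, R3), (height, R3), (quantity, R1)]

each type pair in Account: writer, then reader
forward analysis of Account with v1 as reader and v2 as writer:
  writer required, Meta -> Meta: reader addr maps from writer addr
  writer required, int64 -> int64: reader retries maps from writer retries
  quantity has no writer counterpart
  writer required, int64 -> int64: reader seq maps from writer seq
  writer optional, bytes -> bytes: reader avatar maps from writer avatar
  latitude has no writer counterpart
  writer optional, int32 -> float32: reader height maps from writer height
  writer required, bool -> string: reader addr.notes maps from writer addr.notes
  writer required, float64 -> float64: reader addr.rating maps from writer addr.price
  writer required, string -> string: reader addr.name maps from writer addr.email
  R3 fires at addr.notes
  R3 fires at height
  R1 fires at quantity
  => forward verdict for Account: BREAKING, 3 violation(s)
checking off the Account differences that do not matter here:
  renamed field name to email in record Meta -> triggers nothing under Account's printed rules — same verdict
  removed field latitude from record Account -> triggers nothing under Account's printed rules — same verdict
  renamed field rating to price in record Meta -> triggers nothing under Account's printed rules — same verdict


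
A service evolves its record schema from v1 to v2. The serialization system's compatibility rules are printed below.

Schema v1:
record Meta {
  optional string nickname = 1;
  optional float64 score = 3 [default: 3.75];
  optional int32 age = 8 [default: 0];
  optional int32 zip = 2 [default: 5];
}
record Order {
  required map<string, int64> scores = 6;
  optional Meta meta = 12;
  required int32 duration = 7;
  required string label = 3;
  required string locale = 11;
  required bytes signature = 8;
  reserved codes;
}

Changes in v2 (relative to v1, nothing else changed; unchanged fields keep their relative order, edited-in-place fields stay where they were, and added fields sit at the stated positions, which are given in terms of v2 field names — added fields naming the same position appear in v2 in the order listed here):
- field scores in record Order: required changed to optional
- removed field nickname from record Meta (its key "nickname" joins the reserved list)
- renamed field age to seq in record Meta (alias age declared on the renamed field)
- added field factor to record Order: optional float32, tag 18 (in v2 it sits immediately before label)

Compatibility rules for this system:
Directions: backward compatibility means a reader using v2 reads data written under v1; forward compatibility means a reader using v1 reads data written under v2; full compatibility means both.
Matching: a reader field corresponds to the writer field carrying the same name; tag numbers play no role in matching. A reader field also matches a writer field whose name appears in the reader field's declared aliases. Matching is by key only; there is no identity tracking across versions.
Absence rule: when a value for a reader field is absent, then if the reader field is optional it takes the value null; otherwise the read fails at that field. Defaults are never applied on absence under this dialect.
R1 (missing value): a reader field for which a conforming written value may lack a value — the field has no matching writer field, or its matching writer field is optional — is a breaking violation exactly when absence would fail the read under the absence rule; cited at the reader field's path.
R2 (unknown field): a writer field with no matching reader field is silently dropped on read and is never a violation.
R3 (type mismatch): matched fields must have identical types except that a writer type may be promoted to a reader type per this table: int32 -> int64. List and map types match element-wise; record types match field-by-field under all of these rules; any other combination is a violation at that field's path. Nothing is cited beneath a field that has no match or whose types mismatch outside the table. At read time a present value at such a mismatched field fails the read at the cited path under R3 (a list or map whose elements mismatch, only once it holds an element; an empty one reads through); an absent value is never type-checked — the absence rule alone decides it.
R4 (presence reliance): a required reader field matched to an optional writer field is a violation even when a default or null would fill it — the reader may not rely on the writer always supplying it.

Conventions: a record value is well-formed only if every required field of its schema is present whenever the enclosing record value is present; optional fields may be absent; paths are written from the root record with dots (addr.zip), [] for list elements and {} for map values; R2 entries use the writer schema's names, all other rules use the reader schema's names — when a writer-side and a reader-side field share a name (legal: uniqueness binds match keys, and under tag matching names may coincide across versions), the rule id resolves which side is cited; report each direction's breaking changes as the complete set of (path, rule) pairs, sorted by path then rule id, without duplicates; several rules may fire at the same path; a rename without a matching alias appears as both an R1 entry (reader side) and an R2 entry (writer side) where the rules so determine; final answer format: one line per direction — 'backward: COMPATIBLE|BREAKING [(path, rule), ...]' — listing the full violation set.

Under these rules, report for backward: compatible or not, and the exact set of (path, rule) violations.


the writer's type comes first in each Order pair
backward for Order (reader v2, writer v1):
  scores: map<string, int64> -> map<string, int64>, writer required; from scores
  meta: Meta -> Meta, writer optional; from meta
  duration: int32 -> int32, writer required; from duration
  no writer field matches reader factor
  label: string -> string, writer required; from label
  locale: string -> string, writer required; from locale
  signature: bytes -> bytes, writer required; from signature
  meta.score: float64 -> float64, writer optional; from meta.score
  meta.seq: int32 -> int32, writer optional; from meta.age
  meta.zip: int32 -> int32, writer optional; from meta.zip
  leftover writer field: meta.nickname
  => backward verdict for Order: COMPATIBLE, no violations
ruling out the remaining Order differences:
  field scores in record Order: required changed to optional -> its effect on Order is confined to the forward direction, not asked
  removed field nickname from record Meta (its key "nickname" joins the reserved list) -> no rule fires on it in Order's dialect; the asked verdict holds
  renamed field age to seq in record Meta (alias age declared on the renamed field) -> no rule fires on it in Order's dialect; the asked verdict holds
  added field factor to record Order: optional float32, tag 18 (in v2 it sits immediately before label) -> no rule fires on it in Order's dialect; the asked verdict holds

backward: COMPATIBLE []


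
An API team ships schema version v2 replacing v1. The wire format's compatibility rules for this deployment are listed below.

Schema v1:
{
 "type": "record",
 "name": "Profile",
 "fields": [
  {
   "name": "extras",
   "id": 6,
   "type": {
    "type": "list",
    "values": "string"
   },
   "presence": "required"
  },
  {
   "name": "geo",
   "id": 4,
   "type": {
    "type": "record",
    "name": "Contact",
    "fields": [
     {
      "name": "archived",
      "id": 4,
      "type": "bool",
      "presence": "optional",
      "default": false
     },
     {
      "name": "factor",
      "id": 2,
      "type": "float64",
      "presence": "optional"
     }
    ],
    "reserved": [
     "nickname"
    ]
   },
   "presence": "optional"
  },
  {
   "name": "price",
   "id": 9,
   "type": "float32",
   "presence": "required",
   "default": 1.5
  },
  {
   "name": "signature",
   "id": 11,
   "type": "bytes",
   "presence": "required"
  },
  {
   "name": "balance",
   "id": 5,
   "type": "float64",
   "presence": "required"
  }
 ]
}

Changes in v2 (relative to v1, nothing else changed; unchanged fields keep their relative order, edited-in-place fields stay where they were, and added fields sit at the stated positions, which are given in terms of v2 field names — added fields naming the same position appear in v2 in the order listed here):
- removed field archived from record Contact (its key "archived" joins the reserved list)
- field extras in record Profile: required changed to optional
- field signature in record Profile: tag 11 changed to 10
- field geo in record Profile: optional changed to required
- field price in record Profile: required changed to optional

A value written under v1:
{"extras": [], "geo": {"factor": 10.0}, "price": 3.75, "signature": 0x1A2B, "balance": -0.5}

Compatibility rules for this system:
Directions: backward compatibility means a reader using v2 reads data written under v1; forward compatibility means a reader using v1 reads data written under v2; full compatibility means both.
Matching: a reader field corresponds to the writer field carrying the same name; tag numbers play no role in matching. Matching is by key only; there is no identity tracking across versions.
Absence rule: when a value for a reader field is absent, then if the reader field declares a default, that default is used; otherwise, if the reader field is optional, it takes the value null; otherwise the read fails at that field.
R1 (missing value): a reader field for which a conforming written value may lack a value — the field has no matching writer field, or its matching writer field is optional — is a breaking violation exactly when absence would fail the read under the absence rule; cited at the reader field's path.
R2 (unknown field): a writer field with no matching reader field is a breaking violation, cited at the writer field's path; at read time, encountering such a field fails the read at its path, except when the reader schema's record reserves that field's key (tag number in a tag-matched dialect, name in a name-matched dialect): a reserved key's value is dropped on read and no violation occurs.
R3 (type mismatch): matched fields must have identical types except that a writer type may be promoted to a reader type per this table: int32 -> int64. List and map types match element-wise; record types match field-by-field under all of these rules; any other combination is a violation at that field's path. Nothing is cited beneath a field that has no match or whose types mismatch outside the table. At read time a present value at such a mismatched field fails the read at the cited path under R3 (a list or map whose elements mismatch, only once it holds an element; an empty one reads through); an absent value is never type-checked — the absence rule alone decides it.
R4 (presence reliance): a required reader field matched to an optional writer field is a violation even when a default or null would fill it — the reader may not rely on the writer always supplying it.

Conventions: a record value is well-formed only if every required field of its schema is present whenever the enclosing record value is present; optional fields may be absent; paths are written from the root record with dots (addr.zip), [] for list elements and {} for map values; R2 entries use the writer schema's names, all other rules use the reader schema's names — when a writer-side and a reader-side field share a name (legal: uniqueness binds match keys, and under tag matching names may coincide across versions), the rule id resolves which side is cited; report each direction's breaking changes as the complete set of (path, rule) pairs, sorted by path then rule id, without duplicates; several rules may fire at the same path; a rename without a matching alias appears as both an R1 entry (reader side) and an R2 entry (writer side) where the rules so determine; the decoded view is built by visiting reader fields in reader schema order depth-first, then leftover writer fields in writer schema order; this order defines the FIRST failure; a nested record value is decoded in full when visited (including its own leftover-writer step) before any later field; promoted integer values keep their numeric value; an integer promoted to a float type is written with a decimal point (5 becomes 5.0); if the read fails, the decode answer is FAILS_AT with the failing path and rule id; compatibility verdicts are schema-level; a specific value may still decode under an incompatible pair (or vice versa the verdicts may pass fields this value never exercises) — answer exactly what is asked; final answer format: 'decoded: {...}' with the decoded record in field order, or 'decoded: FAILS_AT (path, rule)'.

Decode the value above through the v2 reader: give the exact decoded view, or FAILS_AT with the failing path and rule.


decoded: {"extras": [], "geo": {"factor": 10.0}, "price": 3.75, "signature": 0x1A2B, "balance": -0.5}

each type pair in Profile: writer, then reader
decode (reader v2):
  extras := []
  geo.factor := 10.0
  price := 3.75
  signature := 0x1A2B
  balance := -0.5
  => decoded: {"extras": [], "geo": {"factor": 10.0}, "price": 3.75, "signature": 0x1A2B, "balance": -0.5}
checking off the Profile differences that do not matter here:
  field extras in record Profile: required changed to optional -> matters for Profile compatibility verdicts, not for this value's decode
  field signature in record Profile: tag 11 changed to 10 -> no rule fires on it and the decoded Profile view is identical with or without it
  field geo in record Profile: optional changed to required -> matters for Profile compatibility verdicts, not for this value's decode
  field price in record Profile: required changed to optional -> matters for Profile compatibility verdicts, not for this value's decode


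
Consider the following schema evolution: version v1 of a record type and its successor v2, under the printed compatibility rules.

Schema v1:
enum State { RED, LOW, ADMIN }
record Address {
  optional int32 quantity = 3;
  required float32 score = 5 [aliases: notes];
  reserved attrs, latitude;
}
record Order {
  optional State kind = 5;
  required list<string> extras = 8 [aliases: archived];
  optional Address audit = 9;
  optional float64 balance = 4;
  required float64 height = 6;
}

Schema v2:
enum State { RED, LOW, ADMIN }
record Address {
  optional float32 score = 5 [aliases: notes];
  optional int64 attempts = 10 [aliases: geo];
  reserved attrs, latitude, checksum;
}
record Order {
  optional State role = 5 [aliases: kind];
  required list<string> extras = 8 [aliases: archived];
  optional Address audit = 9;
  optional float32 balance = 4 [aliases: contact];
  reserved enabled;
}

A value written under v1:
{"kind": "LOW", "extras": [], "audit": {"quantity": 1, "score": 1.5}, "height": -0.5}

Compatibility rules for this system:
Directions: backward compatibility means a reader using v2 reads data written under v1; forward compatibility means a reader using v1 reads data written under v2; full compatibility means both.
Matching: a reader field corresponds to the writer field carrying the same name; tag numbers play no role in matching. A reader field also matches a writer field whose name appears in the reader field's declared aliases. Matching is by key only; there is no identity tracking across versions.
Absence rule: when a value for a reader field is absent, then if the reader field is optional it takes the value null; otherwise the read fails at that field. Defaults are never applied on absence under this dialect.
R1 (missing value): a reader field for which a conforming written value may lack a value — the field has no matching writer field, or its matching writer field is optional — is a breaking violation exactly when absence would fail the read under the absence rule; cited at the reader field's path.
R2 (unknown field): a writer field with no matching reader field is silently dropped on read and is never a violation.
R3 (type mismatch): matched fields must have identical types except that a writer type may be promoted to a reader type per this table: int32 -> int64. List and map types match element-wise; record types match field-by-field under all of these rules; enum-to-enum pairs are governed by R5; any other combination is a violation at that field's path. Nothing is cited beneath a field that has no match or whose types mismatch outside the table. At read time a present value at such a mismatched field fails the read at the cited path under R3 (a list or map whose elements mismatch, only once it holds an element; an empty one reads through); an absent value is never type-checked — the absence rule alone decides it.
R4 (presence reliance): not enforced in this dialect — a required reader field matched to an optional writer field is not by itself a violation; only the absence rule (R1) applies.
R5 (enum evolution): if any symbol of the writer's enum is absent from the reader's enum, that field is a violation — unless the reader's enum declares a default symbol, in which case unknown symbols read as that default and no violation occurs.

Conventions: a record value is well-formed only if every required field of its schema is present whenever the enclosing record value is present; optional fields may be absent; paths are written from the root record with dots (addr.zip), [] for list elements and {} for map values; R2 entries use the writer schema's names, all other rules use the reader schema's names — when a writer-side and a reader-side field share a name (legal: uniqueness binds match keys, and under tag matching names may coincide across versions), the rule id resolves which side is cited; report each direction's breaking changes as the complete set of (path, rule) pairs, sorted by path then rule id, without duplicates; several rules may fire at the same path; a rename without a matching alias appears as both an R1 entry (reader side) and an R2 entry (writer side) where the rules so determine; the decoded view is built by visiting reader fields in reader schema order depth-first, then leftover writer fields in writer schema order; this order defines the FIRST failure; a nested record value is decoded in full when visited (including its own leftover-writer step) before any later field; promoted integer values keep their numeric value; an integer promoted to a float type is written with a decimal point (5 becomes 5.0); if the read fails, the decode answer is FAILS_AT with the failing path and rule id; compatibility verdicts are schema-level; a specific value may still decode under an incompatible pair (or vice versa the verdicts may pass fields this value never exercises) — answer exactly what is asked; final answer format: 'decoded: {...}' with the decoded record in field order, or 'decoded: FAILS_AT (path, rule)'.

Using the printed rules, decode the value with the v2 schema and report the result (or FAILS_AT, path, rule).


in Order below, arrows point writer -> reader
decoding the Order value with the v2 reader:
  role := "LOW" (from writer kind)
  extras := []
  audit.score := 1.5
  audit.attempts := null (not supplied -> null)
  writer audit.quantity: unmatched, discarded
  balance := null (not supplied -> null)
  writer height: unmatched, discarded
  => decoded: {"role": "LOW", "extras": [], "audit": {"score": 1.5, "attempts": null}, "balance": null}
the other Order changes do not affect what is asked:
  field score in record Address: required changed to optional -> matters for Order compatibility verdicts, not for this value's decode
  field balance in record Order: type float64 changed to float32 -> matters for Order compatibility verdicts, not for this value's decode

decoded: {"role": "LOW", "extras": [], "audit": {"score": 1.5, "attempts": null}, "balance": null}


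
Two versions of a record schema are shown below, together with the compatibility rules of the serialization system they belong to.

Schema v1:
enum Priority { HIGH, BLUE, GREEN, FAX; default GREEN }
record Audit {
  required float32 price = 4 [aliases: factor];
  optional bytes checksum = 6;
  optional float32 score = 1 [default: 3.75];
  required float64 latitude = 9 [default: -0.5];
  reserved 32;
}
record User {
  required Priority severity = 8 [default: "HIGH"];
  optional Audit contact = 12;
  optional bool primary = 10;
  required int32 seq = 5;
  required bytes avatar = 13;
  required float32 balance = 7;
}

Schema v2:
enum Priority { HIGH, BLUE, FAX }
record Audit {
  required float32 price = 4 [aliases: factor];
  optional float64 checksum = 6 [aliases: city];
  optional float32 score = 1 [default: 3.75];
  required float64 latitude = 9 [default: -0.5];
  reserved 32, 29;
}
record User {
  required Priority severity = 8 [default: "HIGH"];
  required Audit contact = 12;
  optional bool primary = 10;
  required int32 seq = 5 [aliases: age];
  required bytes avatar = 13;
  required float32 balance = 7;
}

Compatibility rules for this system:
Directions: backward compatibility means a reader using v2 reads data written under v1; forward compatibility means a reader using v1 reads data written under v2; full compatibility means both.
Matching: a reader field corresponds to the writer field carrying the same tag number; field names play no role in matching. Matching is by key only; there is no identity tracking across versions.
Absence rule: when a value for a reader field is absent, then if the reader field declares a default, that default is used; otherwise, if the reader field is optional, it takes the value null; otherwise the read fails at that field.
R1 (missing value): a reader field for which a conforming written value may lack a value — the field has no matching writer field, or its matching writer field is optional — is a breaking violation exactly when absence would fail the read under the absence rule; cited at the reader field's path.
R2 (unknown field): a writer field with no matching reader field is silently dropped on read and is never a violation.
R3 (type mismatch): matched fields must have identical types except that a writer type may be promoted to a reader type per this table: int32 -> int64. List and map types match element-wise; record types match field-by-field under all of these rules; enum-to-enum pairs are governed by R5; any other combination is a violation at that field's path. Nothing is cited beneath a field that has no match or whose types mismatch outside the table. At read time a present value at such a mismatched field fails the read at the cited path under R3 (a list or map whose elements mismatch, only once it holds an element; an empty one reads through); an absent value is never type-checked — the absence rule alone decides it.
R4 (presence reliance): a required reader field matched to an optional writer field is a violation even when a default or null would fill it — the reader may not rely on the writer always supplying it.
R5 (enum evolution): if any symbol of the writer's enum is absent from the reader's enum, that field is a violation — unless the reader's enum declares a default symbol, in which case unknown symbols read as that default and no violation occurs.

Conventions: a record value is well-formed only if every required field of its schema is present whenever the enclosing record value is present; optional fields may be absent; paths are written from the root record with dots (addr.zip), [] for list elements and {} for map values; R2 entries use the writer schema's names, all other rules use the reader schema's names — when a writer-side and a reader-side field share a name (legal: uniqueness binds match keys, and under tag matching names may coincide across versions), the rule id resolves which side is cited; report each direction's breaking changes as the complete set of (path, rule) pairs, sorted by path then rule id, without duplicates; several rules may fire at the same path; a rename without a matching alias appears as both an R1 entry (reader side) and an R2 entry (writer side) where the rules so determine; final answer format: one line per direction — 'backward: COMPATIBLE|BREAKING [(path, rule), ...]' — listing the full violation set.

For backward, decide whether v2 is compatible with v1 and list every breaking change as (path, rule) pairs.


the writer's type comes first in each User pair
backward on User — v2 reading data written by v1:
  severity: paired with writer severity (Priority -> Priority; writer required)
  contact: paired with writer contact (Audit -> Audit; writer optional)
  primary: paired with writer primary (bool -> bool; writer optional)
  seq: paired with writer seq (int32 -> int32; writer required)
  avatar: paired with writer avatar (bytes -> bytes; writer required)
  balance: paired with writer balance (float32 -> float32; writer required)
  contact.price: paired with writer contact.price (float32 -> float32; writer required)
  contact.checksum: paired with writer contact.checksum (bytes -> float64; writer optional)
  contact.score: paired with writer contact.score (float32 -> float32; writer optional)
  contact.latitude: paired with writer contact.latitude (float64 -> float64; writer required)
  R1 fires at contact
  R4 fires at contact
  R3 fires at contact.checksum
  R5 fires at severity
  => backward verdict for User: BREAKING, 4 violation(s)

backward: BREAKING [(contact, R1), (contact, R4), (contact.checksum, R3), (severity, R5)]


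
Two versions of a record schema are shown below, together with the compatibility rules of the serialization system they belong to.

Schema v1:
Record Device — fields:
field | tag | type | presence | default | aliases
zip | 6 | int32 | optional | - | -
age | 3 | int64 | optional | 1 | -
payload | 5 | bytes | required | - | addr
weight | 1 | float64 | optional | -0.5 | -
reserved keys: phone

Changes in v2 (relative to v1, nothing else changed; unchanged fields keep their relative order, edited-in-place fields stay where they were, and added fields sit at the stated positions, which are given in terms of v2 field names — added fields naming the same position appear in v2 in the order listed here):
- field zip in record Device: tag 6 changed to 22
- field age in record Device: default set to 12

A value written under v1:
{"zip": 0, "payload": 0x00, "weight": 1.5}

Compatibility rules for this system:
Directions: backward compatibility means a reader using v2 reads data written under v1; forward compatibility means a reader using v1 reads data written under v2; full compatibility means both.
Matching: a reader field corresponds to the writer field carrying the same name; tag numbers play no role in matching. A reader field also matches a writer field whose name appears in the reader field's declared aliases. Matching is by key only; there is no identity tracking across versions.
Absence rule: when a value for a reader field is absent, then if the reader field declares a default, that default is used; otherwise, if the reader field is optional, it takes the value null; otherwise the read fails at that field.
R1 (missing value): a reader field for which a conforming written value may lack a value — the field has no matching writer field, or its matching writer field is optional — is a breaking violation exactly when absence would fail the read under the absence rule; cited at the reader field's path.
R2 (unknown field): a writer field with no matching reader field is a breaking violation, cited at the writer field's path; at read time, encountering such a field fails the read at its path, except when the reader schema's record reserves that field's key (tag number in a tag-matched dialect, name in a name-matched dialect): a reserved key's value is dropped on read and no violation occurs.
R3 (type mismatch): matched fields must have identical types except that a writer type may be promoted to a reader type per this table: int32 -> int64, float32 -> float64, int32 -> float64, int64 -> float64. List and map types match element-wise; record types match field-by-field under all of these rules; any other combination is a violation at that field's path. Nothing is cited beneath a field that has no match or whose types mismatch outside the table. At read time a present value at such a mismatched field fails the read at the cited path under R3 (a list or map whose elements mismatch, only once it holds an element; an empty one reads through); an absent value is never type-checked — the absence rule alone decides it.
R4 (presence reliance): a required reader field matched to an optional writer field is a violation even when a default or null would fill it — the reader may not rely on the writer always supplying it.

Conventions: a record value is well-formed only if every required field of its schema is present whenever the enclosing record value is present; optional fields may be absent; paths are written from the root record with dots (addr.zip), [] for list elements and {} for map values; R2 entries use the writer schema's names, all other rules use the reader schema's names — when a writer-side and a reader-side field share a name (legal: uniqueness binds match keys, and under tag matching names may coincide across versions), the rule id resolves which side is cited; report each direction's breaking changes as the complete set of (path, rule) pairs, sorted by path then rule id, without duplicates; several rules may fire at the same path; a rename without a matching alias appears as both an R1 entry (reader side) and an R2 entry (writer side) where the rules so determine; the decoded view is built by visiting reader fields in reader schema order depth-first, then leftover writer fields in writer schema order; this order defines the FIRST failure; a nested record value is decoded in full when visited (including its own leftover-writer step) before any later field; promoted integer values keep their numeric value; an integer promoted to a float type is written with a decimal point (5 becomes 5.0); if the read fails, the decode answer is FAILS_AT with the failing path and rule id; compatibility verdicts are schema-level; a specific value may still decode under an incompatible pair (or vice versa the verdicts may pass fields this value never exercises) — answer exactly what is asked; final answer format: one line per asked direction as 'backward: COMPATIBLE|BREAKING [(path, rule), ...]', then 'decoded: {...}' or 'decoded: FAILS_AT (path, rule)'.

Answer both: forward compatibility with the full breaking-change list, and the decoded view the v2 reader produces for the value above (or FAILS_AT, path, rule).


forward: COMPATIBLE []; decoded: {"zip": 0, "age": 12, "payload": 0x00, "weight": 1.5}

the writer's type comes first in each Device pair
checking forward for Device: reader v1 against writer v2:
  zip: paired with writer zip (int32 -> int32; writer optional)
  age: paired with writer age (int64 -> int64; writer optional)
  payload: paired with writer payload (bytes -> bytes; writer required)
  weight: paired with writer weight (float64 -> float64; writer optional)
  nothing fires on Device: forward is COMPATIBLE
migrating the Device value to v2:
  zip := 0
  age := 12 (no value, default fills)
  payload := 0x00
  weight := 1.5
  => decoded: {"zip": 0, "age": 12, "payload": 0x00, "weight": 1.5}
ruling out the remaining Device differences:
  field zip in record Device: tag 6 changed to 22 -> fires no rule on Device, leaving the asked answer as it is
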